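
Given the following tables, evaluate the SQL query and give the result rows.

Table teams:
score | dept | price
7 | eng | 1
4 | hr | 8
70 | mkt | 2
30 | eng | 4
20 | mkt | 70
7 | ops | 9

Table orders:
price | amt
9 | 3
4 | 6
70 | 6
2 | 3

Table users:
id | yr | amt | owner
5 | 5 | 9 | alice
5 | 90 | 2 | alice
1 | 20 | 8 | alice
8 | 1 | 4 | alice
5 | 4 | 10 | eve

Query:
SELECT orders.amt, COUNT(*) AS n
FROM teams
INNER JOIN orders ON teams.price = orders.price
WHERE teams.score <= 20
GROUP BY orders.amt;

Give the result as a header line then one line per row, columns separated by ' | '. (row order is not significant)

After JOIN orders (4 rows):
teams.score | teams.dept | teams.price | orders.price | orders.amt
70 | mkt | 2 | 2 | 3
30 | eng | 4 | 4 | 6
20 | mkt | 70 | 70 | 6
7 | ops | 9 | 9 | 3
After WHERE (2 rows):
teams.score | teams.dept | teams.price | orders.price | orders.amt
20 | mkt | 70 | 70 | 6
7 | ops | 9 | 9 | 3
After GROUP BY (2 rows):
orders.amt | n
6 | 1
3 | 1

== RESULT ==
orders.amt | n
6 | 1
3 | 1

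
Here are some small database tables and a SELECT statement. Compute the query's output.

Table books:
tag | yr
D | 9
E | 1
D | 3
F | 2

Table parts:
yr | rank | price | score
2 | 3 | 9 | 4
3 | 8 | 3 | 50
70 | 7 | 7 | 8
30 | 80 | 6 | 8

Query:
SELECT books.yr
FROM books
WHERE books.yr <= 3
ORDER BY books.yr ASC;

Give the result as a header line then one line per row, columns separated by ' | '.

== RESULT ==
books.yr
1
2
3

Derivation:
After WHERE (3 rows):
books.tag | books.yr
E | 1
D | 3
F | 2
After SELECT (3 rows):
books.yr
1
3
2
After ORDER BY (3 rows):
books.yr
1
2
3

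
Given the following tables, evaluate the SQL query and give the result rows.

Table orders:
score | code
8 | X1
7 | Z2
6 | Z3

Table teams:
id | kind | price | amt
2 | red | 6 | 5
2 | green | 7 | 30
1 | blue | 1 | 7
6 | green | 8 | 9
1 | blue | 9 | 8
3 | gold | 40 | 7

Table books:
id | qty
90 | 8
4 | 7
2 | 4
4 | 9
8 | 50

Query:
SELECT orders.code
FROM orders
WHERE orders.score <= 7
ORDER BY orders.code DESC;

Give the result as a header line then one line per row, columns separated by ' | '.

== RESULT ==
orders.code
Z3
Z2

Derivation:
After WHERE (2 rows):
orders.score | orders.code
7 | Z2
6 | Z3
After SELECT (2 rows):
orders.code
Z2
Z3
After ORDER BY (2 rows):
orders.code
Z3
Z2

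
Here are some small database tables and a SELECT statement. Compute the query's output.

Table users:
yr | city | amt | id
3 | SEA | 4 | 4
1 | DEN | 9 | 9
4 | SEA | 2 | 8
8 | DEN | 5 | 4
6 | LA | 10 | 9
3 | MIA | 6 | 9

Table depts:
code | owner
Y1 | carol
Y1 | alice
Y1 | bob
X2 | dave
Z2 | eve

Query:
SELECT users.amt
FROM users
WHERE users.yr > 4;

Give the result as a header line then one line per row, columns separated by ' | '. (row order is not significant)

== RESULT ==
users.amt
5
10

Derivation:
After WHERE (2 rows):
users.yr | users.city | users.amt | users.id
8 | DEN | 5 | 4
6 | LA | 10 | 9
After SELECT (2 rows):
users.amt
5
10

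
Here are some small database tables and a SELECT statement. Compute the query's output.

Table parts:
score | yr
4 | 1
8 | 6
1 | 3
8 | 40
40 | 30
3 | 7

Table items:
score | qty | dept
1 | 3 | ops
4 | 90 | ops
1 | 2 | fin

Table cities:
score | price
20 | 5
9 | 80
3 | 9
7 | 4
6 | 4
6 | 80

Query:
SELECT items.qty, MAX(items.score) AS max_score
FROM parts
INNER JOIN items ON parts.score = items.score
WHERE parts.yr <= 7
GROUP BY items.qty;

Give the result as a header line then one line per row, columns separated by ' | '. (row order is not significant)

After JOIN items (3 rows):
parts.score | parts.yr | items.score | items.qty | items.dept
4 | 1 | 4 | 90 | ops
1 | 3 | 1 | 3 | ops
1 | 3 | 1 | 2 | fin
After WHERE (3 rows):
parts.score | parts.yr | items.score | items.qty | items.dept
4 | 1 | 4 | 90 | ops
1 | 3 | 1 | 3 | ops
1 | 3 | 1 | 2 | fin
After GROUP BY (3 rows):
items.qty | max_score
90 | 4
3 | 1
2 | 1

== RESULT ==
items.qty | max_score
90 | 4
3 | 1
2 | 1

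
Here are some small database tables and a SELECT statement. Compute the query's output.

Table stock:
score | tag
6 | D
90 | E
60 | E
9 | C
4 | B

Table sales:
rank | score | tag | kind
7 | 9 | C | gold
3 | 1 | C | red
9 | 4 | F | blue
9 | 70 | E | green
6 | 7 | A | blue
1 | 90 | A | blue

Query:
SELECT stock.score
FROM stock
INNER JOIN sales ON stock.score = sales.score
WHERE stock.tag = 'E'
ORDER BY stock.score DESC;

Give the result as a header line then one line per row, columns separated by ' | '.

== RESULT ==
stock.score
90

Derivation:
After JOIN sales (3 rows):
stock.score | stock.tag | sales.rank | sales.score | sales.tag | sales.kind
90 | E | 1 | 90 | A | blue
9 | C | 7 | 9 | C | gold
4 | B | 9 | 4 | F | blue
After WHERE (1 rows):
stock.score | stock.tag | sales.rank | sales.score | sales.tag | sales.kind
90 | E | 1 | 90 | A | blue
After SELECT (1 rows):
stock.score
90
After ORDER BY (1 rows):
stock.score
90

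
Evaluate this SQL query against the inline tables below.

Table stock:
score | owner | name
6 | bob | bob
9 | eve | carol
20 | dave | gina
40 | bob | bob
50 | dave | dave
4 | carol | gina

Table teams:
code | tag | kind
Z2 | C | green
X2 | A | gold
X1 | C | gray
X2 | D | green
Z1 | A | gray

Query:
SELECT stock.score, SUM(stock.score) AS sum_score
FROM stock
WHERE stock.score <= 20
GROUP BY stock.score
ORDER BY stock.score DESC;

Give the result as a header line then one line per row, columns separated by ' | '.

After WHERE (4 rows):
stock.score | stock.owner | stock.name
6 | bob | bob
9 | eve | carol
20 | dave | gina
4 | carol | gina
After GROUP BY (4 rows):
stock.score | sum_score
6 | 6
9 | 9
20 | 20
4 | 4
After ORDER BY (4 rows):
stock.score | sum_score
20 | 20
9 | 9
6 | 6
4 | 4

== RESULT ==
stock.score | sum_score
20 | 20
9 | 9
6 | 6
4 | 4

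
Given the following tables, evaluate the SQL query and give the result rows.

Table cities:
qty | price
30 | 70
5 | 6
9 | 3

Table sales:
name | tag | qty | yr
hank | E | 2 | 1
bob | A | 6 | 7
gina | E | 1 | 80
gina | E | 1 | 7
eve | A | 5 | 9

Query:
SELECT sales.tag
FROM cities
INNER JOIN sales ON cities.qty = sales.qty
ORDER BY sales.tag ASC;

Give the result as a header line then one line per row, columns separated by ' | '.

After JOIN sales (1 rows):
cities.qty | cities.price | sales.name | sales.tag | sales.qty | sales.yr
5 | 6 | eve | A | 5 | 9
After SELECT (1 rows):
sales.tag
A
After ORDER BY (1 rows):
sales.tag
A

== RESULT ==
sales.tag
A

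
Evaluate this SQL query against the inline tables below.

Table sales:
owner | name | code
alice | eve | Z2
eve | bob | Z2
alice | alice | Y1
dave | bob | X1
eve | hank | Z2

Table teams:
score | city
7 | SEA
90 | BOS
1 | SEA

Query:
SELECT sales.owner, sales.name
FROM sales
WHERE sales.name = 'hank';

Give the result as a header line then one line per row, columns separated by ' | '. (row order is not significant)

After WHERE (1 rows):
sales.owner | sales.name | sales.code
eve | hank | Z2
After SELECT (1 rows):
sales.owner | sales.name
eve | hank

== RESULT ==
sales.owner | sales.name
eve | hank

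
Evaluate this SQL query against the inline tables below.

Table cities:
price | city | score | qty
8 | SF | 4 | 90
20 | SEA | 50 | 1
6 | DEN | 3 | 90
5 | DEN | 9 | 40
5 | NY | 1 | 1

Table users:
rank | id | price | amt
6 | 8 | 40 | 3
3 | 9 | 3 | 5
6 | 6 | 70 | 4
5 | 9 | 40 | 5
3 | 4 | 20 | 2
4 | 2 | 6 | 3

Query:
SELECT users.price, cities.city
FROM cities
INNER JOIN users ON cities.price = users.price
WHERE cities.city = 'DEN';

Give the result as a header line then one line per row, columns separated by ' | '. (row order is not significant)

After JOIN users (2 rows):
cities.price | cities.city | cities.score | cities.qty | users.rank | users.id | users.price | users.amt
20 | SEA | 50 | 1 | 3 | 4 | 20 | 2
6 | DEN | 3 | 90 | 4 | 2 | 6 | 3
After WHERE (1 rows):
cities.price | cities.city | cities.score | cities.qty | users.rank | users.id | users.price | users.amt
6 | DEN | 3 | 90 | 4 | 2 | 6 | 3
After SELECT (1 rows):
users.price | cities.city
6 | DEN

== RESULT ==
users.price | cities.city
6 | DEN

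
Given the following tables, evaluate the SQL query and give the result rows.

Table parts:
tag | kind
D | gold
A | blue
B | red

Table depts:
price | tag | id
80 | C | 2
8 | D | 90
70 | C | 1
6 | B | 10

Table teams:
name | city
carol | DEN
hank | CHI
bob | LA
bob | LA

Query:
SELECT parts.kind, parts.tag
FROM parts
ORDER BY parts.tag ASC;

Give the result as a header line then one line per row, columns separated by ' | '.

After SELECT (3 rows):
parts.kind | parts.tag
gold | D
blue | A
red | B
After ORDER BY (3 rows):
parts.kind | parts.tag
blue | A
red | B
gold | D

== RESULT ==
parts.kind | parts.tag
blue | A
red | B
gold | D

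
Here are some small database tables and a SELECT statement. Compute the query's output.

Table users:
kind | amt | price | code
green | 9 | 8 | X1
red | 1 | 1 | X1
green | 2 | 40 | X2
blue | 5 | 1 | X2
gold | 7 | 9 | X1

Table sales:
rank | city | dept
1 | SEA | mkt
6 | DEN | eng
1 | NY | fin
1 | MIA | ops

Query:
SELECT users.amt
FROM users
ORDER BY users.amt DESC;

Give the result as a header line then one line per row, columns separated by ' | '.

After SELECT (5 rows):
users.amt
9
1
2
5
7
After ORDER BY (5 rows):
users.amt
9
7
5
2
1

== RESULT ==
users.amt
9
7
5
2
1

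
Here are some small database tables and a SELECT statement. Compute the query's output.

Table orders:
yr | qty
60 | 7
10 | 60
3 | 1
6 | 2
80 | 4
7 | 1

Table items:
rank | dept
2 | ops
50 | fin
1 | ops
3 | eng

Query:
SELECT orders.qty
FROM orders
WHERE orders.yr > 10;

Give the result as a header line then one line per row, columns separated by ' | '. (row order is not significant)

== RESULT ==
orders.qty
7
4

Derivation:
After WHERE (2 rows):
orders.yr | orders.qty
60 | 7
80 | 4
After SELECT (2 rows):
orders.qty
7
4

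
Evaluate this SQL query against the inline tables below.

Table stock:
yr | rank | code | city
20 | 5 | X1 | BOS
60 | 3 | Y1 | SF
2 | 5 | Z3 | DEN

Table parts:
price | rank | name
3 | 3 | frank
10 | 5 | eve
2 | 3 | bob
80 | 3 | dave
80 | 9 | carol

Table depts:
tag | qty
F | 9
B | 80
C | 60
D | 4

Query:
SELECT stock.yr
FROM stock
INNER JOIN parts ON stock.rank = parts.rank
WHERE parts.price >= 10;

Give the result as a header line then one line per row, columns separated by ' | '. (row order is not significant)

== RESULT ==
stock.yr
20
60
2

Derivation:
After JOIN parts (5 rows):
stock.yr | stock.rank | stock.code | stock.city | parts.price | parts.rank | parts.name
20 | 5 | X1 | BOS | 10 | 5 | eve
60 | 3 | Y1 | SF | 3 | 3 | frank
60 | 3 | Y1 | SF | 2 | 3 | bob
60 | 3 | Y1 | SF | 80 | 3 | dave
2 | 5 | Z3 | DEN | 10 | 5 | eve
After WHERE (3 rows):
stock.yr | stock.rank | stock.code | stock.city | parts.price | parts.rank | parts.name
20 | 5 | X1 | BOS | 10 | 5 | eve
60 | 3 | Y1 | SF | 80 | 3 | dave
2 | 5 | Z3 | DEN | 10 | 5 | eve
After SELECT (3 rows):
stock.yr
20
60
2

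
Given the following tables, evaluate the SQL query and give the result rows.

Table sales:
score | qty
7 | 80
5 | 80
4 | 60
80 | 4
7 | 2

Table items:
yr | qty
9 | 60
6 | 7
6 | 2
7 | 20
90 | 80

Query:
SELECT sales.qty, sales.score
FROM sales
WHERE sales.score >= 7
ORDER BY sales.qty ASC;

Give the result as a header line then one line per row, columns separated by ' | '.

== RESULT ==
sales.qty | sales.score
2 | 7
4 | 80
80 | 7

Derivation:
After WHERE (3 rows):
sales.score | sales.qty
7 | 80
80 | 4
7 | 2
After SELECT (3 rows):
sales.qty | sales.score
80 | 7
4 | 80
2 | 7
After ORDER BY (3 rows):
sales.qty | sales.score
2 | 7
4 | 80
80 | 7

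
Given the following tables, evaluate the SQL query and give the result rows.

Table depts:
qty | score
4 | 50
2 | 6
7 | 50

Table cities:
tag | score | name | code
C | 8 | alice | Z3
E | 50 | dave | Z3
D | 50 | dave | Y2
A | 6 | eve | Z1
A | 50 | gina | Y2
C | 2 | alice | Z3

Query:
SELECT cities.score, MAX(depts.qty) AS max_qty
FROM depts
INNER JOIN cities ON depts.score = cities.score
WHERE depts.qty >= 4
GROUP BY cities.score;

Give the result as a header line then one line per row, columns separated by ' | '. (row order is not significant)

After JOIN cities (7 rows):
depts.qty | depts.score | cities.tag | cities.score | cities.name | cities.code
4 | 50 | E | 50 | dave | Z3
4 | 50 | D | 50 | dave | Y2
4 | 50 | A | 50 | gina | Y2
2 | 6 | A | 6 | eve | Z1
7 | 50 | E | 50 | dave | Z3
7 | 50 | D | 50 | dave | Y2
7 | 50 | A | 50 | gina | Y2
After WHERE (6 rows):
depts.qty | depts.score | cities.tag | cities.score | cities.name | cities.code
4 | 50 | E | 50 | dave | Z3
4 | 50 | D | 50 | dave | Y2
4 | 50 | A | 50 | gina | Y2
7 | 50 | E | 50 | dave | Z3
7 | 50 | D | 50 | dave | Y2
7 | 50 | A | 50 | gina | Y2
After GROUP BY (1 rows):
cities.score | max_qty
50 | 7

== RESULT ==
cities.score | max_qty
50 | 7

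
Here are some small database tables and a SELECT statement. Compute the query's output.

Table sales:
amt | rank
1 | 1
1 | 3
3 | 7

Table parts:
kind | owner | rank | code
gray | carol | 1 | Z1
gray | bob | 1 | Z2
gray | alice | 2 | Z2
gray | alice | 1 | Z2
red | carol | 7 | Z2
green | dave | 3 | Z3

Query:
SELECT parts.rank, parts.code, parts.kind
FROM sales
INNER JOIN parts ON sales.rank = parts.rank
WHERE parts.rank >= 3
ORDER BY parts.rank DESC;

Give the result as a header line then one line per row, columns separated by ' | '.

After JOIN parts (5 rows):
sales.amt | sales.rank | parts.kind | parts.owner | parts.rank | parts.code
1 | 1 | gray | carol | 1 | Z1
1 | 1 | gray | bob | 1 | Z2
1 | 1 | gray | alice | 1 | Z2
1 | 3 | green | dave | 3 | Z3
3 | 7 | red | carol | 7 | Z2
After WHERE (2 rows):
sales.amt | sales.rank | parts.kind | parts.owner | parts.rank | parts.code
1 | 3 | green | dave | 3 | Z3
3 | 7 | red | carol | 7 | Z2
After SELECT (2 rows):
parts.rank | parts.code | parts.kind
3 | Z3 | green
7 | Z2 | red
After ORDER BY (2 rows):
parts.rank | parts.code | parts.kind
7 | Z2 | red
3 | Z3 | green

== RESULT ==
parts.rank | parts.code | parts.kind
7 | Z2 | red
3 | Z3 | green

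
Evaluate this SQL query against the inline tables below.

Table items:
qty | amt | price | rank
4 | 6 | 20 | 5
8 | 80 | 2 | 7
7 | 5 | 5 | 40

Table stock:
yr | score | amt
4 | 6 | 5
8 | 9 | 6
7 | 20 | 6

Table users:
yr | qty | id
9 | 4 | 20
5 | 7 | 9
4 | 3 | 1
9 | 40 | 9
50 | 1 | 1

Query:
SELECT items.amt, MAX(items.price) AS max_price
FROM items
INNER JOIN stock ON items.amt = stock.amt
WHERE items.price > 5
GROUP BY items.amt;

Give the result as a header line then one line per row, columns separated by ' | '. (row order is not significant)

== RESULT ==
items.amt | max_price
6 | 20

Derivation:
After JOIN stock (3 rows):
items.qty | items.amt | items.price | items.rank | stock.yr | stock.score | stock.amt
4 | 6 | 20 | 5 | 8 | 9 | 6
4 | 6 | 20 | 5 | 7 | 20 | 6
7 | 5 | 5 | 40 | 4 | 6 | 5
After WHERE (2 rows):
items.qty | items.amt | items.price | items.rank | stock.yr | stock.score | stock.amt
4 | 6 | 20 | 5 | 8 | 9 | 6
4 | 6 | 20 | 5 | 7 | 20 | 6
After GROUP BY (1 rows):
items.amt | max_price
6 | 20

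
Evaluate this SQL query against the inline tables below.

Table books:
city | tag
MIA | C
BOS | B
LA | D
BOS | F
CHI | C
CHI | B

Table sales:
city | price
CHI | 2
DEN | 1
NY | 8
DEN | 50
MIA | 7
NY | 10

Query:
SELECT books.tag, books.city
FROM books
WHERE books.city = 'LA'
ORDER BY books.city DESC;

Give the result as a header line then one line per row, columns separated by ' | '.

After WHERE (1 rows):
books.city | books.tag
LA | D
After SELECT (1 rows):
books.tag | books.city
D | LA
After ORDER BY (1 rows):
books.tag | books.city
D | LA

== RESULT ==
books.tag | books.city
D | LA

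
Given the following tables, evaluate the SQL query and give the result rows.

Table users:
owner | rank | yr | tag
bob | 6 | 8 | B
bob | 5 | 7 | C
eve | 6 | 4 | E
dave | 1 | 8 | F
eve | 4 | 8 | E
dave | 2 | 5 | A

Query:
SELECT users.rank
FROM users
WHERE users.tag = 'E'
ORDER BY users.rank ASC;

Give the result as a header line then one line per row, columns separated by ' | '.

After WHERE (2 rows):
users.owner | users.rank | users.yr | users.tag
eve | 6 | 4 | E
eve | 4 | 8 | E
After SELECT (2 rows):
users.rank
6
4
After ORDER BY (2 rows):
users.rank
4
6

== RESULT ==
users.rank
4
6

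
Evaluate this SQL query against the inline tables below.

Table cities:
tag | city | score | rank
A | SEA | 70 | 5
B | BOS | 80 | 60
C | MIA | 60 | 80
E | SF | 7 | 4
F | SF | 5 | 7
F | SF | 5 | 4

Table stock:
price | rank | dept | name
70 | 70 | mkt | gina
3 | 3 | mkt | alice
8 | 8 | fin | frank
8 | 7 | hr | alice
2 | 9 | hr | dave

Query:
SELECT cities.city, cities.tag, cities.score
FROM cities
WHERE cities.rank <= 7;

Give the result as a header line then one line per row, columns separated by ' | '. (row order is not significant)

== RESULT ==
cities.city | cities.tag | cities.score
SEA | A | 70
SF | E | 7
SF | F | 5
SF | F | 5

Derivation:
After WHERE (4 rows):
cities.tag | cities.city | cities.score | cities.rank
A | SEA | 70 | 5
E | SF | 7 | 4
F | SF | 5 | 7
F | SF | 5 | 4
After SELECT (4 rows):
cities.city | cities.tag | cities.score
SEA | A | 70
SF | E | 7
SF | F | 5
SF | F | 5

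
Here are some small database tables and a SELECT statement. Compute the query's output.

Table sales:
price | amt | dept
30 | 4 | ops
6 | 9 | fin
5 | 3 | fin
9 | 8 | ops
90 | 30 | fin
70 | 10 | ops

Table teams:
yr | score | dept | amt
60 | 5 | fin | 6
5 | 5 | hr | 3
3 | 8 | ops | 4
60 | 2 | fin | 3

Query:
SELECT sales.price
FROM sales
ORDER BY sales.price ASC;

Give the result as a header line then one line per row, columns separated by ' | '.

== RESULT ==
sales.price
5
6
9
30
70
90

Derivation:
After SELECT (6 rows):
sales.price
30
6
5
9
90
70
After ORDER BY (6 rows):
sales.price
5
6
9
30
70
90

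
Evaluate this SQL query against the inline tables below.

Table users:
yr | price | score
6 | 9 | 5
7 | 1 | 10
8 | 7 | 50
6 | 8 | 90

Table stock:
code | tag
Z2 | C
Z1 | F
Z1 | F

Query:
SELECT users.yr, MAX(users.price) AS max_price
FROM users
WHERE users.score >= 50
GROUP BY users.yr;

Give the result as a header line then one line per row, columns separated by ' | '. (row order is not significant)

== RESULT ==
users.yr | max_price
8 | 7
6 | 8

Derivation:
After WHERE (2 rows):
users.yr | users.price | users.score
8 | 7 | 50
6 | 8 | 90
After GROUP BY (2 rows):
users.yr | max_price
8 | 7
6 | 8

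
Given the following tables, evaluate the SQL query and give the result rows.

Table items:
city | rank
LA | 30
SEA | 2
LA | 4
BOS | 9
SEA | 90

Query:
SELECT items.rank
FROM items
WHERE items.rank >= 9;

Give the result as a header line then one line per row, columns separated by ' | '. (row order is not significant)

== RESULT ==
items.rank
30
9
90

Derivation:
After WHERE (3 rows):
items.city | items.rank
LA | 30
BOS | 9
SEA | 90
After SELECT (3 rows):
items.rank
30
9
90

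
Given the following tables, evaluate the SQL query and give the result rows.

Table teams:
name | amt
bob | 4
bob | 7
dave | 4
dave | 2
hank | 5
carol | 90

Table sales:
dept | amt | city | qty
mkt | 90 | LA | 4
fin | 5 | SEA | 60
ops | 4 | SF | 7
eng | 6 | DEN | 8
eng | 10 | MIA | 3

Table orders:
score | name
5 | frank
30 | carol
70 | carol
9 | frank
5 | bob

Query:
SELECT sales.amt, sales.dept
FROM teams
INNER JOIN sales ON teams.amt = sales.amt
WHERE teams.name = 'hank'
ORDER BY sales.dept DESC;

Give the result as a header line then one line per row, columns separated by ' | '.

After JOIN sales (4 rows):
teams.name | teams.amt | sales.dept | sales.amt | sales.city | sales.qty
bob | 4 | ops | 4 | SF | 7
dave | 4 | ops | 4 | SF | 7
hank | 5 | fin | 5 | SEA | 60
carol | 90 | mkt | 90 | LA | 4
After WHERE (1 rows):
teams.name | teams.amt | sales.dept | sales.amt | sales.city | sales.qty
hank | 5 | fin | 5 | SEA | 60
After SELECT (1 rows):
sales.amt | sales.dept
5 | fin
After ORDER BY (1 rows):
sales.amt | sales.dept
5 | fin

== RESULT ==
sales.amt | sales.dept
5 | fin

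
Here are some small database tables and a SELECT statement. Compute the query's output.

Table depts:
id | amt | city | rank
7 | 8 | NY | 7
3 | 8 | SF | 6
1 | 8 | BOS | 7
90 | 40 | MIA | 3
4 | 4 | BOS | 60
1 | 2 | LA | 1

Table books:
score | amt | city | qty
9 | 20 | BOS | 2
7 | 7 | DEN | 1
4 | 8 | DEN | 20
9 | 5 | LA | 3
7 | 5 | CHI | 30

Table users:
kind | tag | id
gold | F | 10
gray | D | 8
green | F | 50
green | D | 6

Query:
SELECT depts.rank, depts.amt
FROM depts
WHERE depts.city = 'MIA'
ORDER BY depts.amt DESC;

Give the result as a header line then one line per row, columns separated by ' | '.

== RESULT ==
depts.rank | depts.amt
3 | 40

Derivation:
After WHERE (1 rows):
depts.id | depts.amt | depts.city | depts.rank
90 | 40 | MIA | 3
After SELECT (1 rows):
depts.rank | depts.amt
3 | 40
After ORDER BY (1 rows):
depts.rank | depts.amt
3 | 40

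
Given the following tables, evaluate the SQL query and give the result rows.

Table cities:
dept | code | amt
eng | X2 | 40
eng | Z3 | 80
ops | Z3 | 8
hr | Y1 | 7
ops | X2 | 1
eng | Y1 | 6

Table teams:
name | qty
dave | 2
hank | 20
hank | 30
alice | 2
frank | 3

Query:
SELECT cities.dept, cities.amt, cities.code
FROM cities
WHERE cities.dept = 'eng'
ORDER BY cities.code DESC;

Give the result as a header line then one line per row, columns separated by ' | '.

After WHERE (3 rows):
cities.dept | cities.code | cities.amt
eng | X2 | 40
eng | Z3 | 80
eng | Y1 | 6
After SELECT (3 rows):
cities.dept | cities.amt | cities.code
eng | 40 | X2
eng | 80 | Z3
eng | 6 | Y1
After ORDER BY (3 rows):
cities.dept | cities.amt | cities.code
eng | 80 | Z3
eng | 6 | Y1
eng | 40 | X2

== RESULT ==
cities.dept | cities.amt | cities.code
eng | 80 | Z3
eng | 6 | Y1
eng | 40 | X2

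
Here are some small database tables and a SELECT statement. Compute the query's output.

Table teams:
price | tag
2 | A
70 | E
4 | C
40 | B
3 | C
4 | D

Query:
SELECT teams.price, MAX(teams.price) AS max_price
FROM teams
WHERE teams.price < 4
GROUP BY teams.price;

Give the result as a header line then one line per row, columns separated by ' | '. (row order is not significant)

== RESULT ==
teams.price | max_price
2 | 2
3 | 3

Derivation:
After WHERE (2 rows):
teams.price | teams.tag
2 | A
3 | C
After GROUP BY (2 rows):
teams.price | max_price
2 | 2
3 | 3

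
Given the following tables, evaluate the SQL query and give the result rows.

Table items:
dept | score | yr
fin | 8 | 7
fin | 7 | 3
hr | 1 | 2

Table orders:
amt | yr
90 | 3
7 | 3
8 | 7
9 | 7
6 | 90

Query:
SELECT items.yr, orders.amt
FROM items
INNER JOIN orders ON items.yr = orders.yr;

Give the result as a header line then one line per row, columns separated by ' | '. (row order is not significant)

== RESULT ==
items.yr | orders.amt
7 | 8
7 | 9
3 | 90
3 | 7

Derivation:
After JOIN orders (4 rows):
items.dept | items.score | items.yr | orders.amt | orders.yr
fin | 8 | 7 | 8 | 7
fin | 8 | 7 | 9 | 7
fin | 7 | 3 | 90 | 3
fin | 7 | 3 | 7 | 3
After SELECT (4 rows):
items.yr | orders.amt
7 | 8
7 | 9
3 | 90
3 | 7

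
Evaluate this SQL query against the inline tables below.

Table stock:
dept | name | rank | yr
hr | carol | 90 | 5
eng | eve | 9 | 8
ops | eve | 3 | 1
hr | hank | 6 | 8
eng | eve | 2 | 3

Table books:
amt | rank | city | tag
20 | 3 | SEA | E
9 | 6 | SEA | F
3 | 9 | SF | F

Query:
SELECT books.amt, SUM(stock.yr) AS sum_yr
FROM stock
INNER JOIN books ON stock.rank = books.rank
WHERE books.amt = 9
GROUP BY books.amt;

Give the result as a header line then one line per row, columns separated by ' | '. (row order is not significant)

== RESULT ==
books.amt | sum_yr
9 | 8

Derivation:
After JOIN books (3 rows):
stock.dept | stock.name | stock.rank | stock.yr | books.amt | books.rank | books.city | books.tag
eng | eve | 9 | 8 | 3 | 9 | SF | F
ops | eve | 3 | 1 | 20 | 3 | SEA | E
hr | hank | 6 | 8 | 9 | 6 | SEA | F
After WHERE (1 rows):
stock.dept | stock.name | stock.rank | stock.yr | books.amt | books.rank | books.city | books.tag
hr | hank | 6 | 8 | 9 | 6 | SEA | F
After GROUP BY (1 rows):
books.amt | sum_yr
9 | 8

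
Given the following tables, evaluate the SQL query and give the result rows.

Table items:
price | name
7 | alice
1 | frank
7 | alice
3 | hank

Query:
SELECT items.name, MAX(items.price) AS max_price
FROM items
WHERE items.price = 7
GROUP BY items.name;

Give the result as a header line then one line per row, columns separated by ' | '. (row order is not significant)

After WHERE (2 rows):
items.price | items.name
7 | alice
7 | alice
After GROUP BY (1 rows):
items.name | max_price
alice | 7

== RESULT ==
items.name | max_price
alice | 7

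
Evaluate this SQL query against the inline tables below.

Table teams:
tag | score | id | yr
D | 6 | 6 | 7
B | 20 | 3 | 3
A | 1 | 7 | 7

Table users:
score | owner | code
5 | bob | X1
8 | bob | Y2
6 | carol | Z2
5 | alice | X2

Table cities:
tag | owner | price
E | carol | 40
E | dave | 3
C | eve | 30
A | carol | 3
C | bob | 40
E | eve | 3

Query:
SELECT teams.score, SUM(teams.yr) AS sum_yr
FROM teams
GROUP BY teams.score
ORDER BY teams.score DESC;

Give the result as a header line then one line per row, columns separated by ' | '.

== RESULT ==
teams.score | sum_yr
20 | 3
6 | 7
1 | 7

Derivation:
After GROUP BY (3 rows):
teams.score | sum_yr
6 | 7
20 | 3
1 | 7
After ORDER BY (3 rows):
teams.score | sum_yr
20 | 3
6 | 7
1 | 7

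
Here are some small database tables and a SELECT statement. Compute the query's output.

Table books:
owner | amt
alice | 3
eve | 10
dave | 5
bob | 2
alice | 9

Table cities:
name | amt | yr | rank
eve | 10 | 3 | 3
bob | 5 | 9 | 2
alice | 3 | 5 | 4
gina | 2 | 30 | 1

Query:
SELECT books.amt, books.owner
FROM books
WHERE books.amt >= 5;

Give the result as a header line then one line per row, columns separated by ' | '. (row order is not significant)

After WHERE (3 rows):
books.owner | books.amt
eve | 10
dave | 5
alice | 9
After SELECT (3 rows):
books.amt | books.owner
10 | eve
5 | dave
9 | alice

== RESULT ==
books.amt | books.owner
10 | eve
5 | dave
9 | alice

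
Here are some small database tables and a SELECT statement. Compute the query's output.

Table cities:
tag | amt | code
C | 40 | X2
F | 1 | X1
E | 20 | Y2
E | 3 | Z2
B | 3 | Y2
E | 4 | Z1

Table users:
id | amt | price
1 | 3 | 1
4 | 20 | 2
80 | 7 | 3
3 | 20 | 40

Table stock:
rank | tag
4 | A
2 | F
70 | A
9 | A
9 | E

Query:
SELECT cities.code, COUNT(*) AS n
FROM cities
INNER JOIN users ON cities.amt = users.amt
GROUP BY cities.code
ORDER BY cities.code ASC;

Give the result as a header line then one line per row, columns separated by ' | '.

After JOIN users (4 rows):
cities.tag | cities.amt | cities.code | users.id | users.amt | users.price
E | 20 | Y2 | 4 | 20 | 2
E | 20 | Y2 | 3 | 20 | 40
E | 3 | Z2 | 1 | 3 | 1
B | 3 | Y2 | 1 | 3 | 1
After GROUP BY (2 rows):
cities.code | n
Y2 | 3
Z2 | 1
After ORDER BY (2 rows):
cities.code | n
Y2 | 3
Z2 | 1

== RESULT ==
cities.code | n
Y2 | 3
Z2 | 1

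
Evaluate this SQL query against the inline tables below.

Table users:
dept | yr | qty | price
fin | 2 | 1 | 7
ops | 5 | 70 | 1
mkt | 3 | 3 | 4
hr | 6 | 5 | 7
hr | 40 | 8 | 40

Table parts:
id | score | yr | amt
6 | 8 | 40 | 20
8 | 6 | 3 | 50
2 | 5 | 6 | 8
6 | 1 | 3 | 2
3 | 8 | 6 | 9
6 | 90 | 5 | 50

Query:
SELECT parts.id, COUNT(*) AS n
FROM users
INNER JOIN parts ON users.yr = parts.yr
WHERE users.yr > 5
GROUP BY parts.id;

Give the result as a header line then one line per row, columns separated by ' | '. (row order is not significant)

== RESULT ==
parts.id | n
2 | 1
3 | 1
6 | 1

Derivation:
After JOIN parts (6 rows):
users.dept | users.yr | users.qty | users.price | parts.id | parts.score | parts.yr | parts.amt
ops | 5 | 70 | 1 | 6 | 90 | 5 | 50
mkt | 3 | 3 | 4 | 8 | 6 | 3 | 50
mkt | 3 | 3 | 4 | 6 | 1 | 3 | 2
hr | 6 | 5 | 7 | 2 | 5 | 6 | 8
hr | 6 | 5 | 7 | 3 | 8 | 6 | 9
hr | 40 | 8 | 40 | 6 | 8 | 40 | 20
After WHERE (3 rows):
users.dept | users.yr | users.qty | users.price | parts.id | parts.score | parts.yr | parts.amt
hr | 6 | 5 | 7 | 2 | 5 | 6 | 8
hr | 6 | 5 | 7 | 3 | 8 | 6 | 9
hr | 40 | 8 | 40 | 6 | 8 | 40 | 20
After GROUP BY (3 rows):
parts.id | n
2 | 1
3 | 1
6 | 1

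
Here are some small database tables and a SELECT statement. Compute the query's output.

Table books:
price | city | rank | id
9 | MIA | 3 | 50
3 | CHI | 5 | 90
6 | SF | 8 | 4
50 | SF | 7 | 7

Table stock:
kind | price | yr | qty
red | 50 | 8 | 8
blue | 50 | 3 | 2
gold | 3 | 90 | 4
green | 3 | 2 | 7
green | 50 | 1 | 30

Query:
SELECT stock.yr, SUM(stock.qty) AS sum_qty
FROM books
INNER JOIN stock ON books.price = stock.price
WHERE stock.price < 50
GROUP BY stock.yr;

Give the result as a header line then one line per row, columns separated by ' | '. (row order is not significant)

After JOIN stock (5 rows):
books.price | books.city | books.rank | books.id | stock.kind | stock.price | stock.yr | stock.qty
3 | CHI | 5 | 90 | gold | 3 | 90 | 4
3 | CHI | 5 | 90 | green | 3 | 2 | 7
50 | SF | 7 | 7 | red | 50 | 8 | 8
50 | SF | 7 | 7 | blue | 50 | 3 | 2
50 | SF | 7 | 7 | green | 50 | 1 | 30
After WHERE (2 rows):
books.price | books.city | books.rank | books.id | stock.kind | stock.price | stock.yr | stock.qty
3 | CHI | 5 | 90 | gold | 3 | 90 | 4
3 | CHI | 5 | 90 | green | 3 | 2 | 7
After GROUP BY (2 rows):
stock.yr | sum_qty
90 | 4
2 | 7

== RESULT ==
stock.yr | sum_qty
90 | 4
2 | 7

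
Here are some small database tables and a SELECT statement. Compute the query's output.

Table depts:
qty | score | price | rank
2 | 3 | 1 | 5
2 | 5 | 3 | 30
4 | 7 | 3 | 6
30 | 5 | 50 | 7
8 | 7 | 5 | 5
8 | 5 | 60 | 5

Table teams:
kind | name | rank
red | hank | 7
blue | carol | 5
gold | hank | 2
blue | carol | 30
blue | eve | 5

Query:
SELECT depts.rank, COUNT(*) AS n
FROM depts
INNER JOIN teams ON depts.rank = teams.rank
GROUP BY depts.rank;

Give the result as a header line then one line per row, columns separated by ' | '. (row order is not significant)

After JOIN teams (8 rows):
depts.qty | depts.score | depts.price | depts.rank | teams.kind | teams.name | teams.rank
2 | 3 | 1 | 5 | blue | carol | 5
2 | 3 | 1 | 5 | blue | eve | 5
2 | 5 | 3 | 30 | blue | carol | 30
30 | 5 | 50 | 7 | red | hank | 7
8 | 7 | 5 | 5 | blue | carol | 5
8 | 7 | 5 | 5 | blue | eve | 5
8 | 5 | 60 | 5 | blue | carol | 5
8 | 5 | 60 | 5 | blue | eve | 5
After GROUP BY (3 rows):
depts.rank | n
5 | 6
30 | 1
7 | 1

== RESULT ==
depts.rank | n
5 | 6
30 | 1
7 | 1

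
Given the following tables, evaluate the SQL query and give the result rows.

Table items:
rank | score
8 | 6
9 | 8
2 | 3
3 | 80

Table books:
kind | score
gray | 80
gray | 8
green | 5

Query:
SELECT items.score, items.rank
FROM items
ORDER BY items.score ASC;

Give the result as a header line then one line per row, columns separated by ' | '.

After SELECT (4 rows):
items.score | items.rank
6 | 8
8 | 9
3 | 2
80 | 3
After ORDER BY (4 rows):
items.score | items.rank
3 | 2
6 | 8
8 | 9
80 | 3

== RESULT ==
items.score | items.rank
3 | 2
6 | 8
8 | 9
80 | 3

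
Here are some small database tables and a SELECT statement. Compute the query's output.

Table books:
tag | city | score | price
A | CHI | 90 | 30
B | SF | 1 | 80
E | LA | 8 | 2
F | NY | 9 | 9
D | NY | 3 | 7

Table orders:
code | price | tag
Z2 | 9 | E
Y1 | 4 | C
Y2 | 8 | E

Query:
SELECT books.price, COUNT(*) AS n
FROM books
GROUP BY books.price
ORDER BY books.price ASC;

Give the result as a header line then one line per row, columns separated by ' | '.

== RESULT ==
books.price | n
2 | 1
7 | 1
9 | 1
30 | 1
80 | 1

Derivation:
After GROUP BY (5 rows):
books.price | n
30 | 1
80 | 1
2 | 1
9 | 1
7 | 1
After ORDER BY (5 rows):
books.price | n
2 | 1
7 | 1
9 | 1
30 | 1
80 | 1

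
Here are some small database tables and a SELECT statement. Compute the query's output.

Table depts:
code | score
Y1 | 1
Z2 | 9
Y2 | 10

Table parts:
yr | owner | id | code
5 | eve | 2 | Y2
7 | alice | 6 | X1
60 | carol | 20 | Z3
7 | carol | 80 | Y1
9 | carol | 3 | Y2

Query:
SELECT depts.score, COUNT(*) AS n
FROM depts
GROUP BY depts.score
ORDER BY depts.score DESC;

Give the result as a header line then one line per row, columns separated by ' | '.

== RESULT ==
depts.score | n
10 | 1
9 | 1
1 | 1

Derivation:
After GROUP BY (3 rows):
depts.score | n
1 | 1
9 | 1
10 | 1
After ORDER BY (3 rows):
depts.score | n
10 | 1
9 | 1
1 | 1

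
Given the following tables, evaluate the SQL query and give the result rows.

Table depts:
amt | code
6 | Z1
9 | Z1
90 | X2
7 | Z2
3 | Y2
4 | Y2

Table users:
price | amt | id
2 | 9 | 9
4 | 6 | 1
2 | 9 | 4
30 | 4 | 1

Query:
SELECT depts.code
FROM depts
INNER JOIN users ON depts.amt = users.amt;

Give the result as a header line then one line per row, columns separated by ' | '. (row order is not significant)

After JOIN users (4 rows):
depts.amt | depts.code | users.price | users.amt | users.id
6 | Z1 | 4 | 6 | 1
9 | Z1 | 2 | 9 | 9
9 | Z1 | 2 | 9 | 4
4 | Y2 | 30 | 4 | 1
After SELECT (4 rows):
depts.code
Z1
Z1
Z1
Y2

== RESULT ==
depts.code
Z1
Z1
Z1
Y2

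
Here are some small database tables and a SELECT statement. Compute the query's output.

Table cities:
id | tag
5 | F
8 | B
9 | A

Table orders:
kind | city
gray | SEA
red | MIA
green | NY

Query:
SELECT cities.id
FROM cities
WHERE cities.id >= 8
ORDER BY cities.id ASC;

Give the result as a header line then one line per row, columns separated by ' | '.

== RESULT ==
cities.id
8
9

Derivation:
After WHERE (2 rows):
cities.id | cities.tag
8 | B
9 | A
After SELECT (2 rows):
cities.id
8
9
After ORDER BY (2 rows):
cities.id
8
9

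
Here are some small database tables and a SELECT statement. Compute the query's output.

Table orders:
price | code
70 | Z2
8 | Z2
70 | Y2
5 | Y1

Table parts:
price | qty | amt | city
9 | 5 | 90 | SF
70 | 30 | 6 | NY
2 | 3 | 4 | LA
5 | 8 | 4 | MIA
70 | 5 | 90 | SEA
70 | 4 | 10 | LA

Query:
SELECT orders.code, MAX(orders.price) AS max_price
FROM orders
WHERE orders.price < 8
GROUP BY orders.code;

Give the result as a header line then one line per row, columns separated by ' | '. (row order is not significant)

After WHERE (1 rows):
orders.price | orders.code
5 | Y1
After GROUP BY (1 rows):
orders.code | max_price
Y1 | 5

== RESULT ==
orders.code | max_price
Y1 | 5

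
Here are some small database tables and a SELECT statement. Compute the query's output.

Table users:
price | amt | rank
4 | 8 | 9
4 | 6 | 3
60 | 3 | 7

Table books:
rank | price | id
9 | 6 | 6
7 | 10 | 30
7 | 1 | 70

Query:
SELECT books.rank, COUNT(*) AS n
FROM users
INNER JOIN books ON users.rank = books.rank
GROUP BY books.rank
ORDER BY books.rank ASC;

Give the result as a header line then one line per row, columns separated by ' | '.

After JOIN books (3 rows):
users.price | users.amt | users.rank | books.rank | books.price | books.id
4 | 8 | 9 | 9 | 6 | 6
60 | 3 | 7 | 7 | 10 | 30
60 | 3 | 7 | 7 | 1 | 70
After GROUP BY (2 rows):
books.rank | n
9 | 1
7 | 2
After ORDER BY (2 rows):
books.rank | n
7 | 2
9 | 1

== RESULT ==
books.rank | n
7 | 2
9 | 1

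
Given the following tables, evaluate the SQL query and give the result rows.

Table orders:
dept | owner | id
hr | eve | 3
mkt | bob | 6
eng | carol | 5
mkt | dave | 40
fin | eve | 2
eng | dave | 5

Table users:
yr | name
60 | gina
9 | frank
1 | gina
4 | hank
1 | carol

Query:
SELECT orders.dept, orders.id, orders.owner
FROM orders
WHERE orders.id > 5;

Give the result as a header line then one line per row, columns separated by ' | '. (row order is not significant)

== RESULT ==
orders.dept | orders.id | orders.owner
mkt | 6 | bob
mkt | 40 | dave

Derivation:
After WHERE (2 rows):
orders.dept | orders.owner | orders.id
mkt | bob | 6
mkt | dave | 40
After SELECT (2 rows):
orders.dept | orders.id | orders.owner
mkt | 6 | bob
mkt | 40 | dave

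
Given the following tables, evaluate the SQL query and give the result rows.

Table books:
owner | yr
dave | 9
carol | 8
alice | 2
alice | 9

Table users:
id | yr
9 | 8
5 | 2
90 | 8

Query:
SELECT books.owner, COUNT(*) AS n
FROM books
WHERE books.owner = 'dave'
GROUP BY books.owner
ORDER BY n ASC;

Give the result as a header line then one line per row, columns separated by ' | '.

== RESULT ==
books.owner | n
dave | 1

Derivation:
After WHERE (1 rows):
books.owner | books.yr
dave | 9
After GROUP BY (1 rows):
books.owner | n
dave | 1
After ORDER BY (1 rows):
books.owner | n
dave | 1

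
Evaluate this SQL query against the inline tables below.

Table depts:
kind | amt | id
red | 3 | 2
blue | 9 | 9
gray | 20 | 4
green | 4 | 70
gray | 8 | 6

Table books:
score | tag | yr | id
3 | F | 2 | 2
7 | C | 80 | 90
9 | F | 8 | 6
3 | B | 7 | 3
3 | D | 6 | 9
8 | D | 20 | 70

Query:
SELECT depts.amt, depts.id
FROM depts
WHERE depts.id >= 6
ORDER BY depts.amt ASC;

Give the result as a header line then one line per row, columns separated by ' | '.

After WHERE (3 rows):
depts.kind | depts.amt | depts.id
blue | 9 | 9
green | 4 | 70
gray | 8 | 6
After SELECT (3 rows):
depts.amt | depts.id
9 | 9
4 | 70
8 | 6
After ORDER BY (3 rows):
depts.amt | depts.id
4 | 70
8 | 6
9 | 9

== RESULT ==
depts.amt | depts.id
4 | 70
8 | 6
9 | 9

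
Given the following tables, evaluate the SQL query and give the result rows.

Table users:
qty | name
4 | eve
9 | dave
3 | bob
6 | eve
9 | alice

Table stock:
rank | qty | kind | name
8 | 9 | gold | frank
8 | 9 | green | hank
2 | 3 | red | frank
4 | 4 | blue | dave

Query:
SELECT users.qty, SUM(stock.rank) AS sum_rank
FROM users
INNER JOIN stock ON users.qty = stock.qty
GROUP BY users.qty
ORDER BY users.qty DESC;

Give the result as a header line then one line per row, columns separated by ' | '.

After JOIN stock (6 rows):
users.qty | users.name | stock.rank | stock.qty | stock.kind | stock.name
4 | eve | 4 | 4 | blue | dave
9 | dave | 8 | 9 | gold | frank
9 | dave | 8 | 9 | green | hank
3 | bob | 2 | 3 | red | frank
9 | alice | 8 | 9 | gold | frank
9 | alice | 8 | 9 | green | hank
After GROUP BY (3 rows):
users.qty | sum_rank
4 | 4
9 | 32
3 | 2
After ORDER BY (3 rows):
users.qty | sum_rank
9 | 32
4 | 4
3 | 2

== RESULT ==
users.qty | sum_rank
9 | 32
4 | 4
3 | 2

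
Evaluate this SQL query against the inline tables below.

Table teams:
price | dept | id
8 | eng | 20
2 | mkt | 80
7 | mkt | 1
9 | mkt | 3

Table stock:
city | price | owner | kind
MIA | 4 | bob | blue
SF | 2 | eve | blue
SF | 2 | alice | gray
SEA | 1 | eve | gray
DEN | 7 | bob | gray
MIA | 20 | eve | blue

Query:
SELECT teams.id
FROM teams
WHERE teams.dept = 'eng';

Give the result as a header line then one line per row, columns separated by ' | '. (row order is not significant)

After WHERE (1 rows):
teams.price | teams.dept | teams.id
8 | eng | 20
After SELECT (1 rows):
teams.id
20

== RESULT ==
teams.id
20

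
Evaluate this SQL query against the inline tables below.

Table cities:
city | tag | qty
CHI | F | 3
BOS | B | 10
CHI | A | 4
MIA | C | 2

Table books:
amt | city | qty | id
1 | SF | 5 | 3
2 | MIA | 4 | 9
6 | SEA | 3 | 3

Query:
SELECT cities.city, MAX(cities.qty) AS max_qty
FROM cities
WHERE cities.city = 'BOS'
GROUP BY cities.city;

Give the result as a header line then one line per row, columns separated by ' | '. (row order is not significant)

After WHERE (1 rows):
cities.city | cities.tag | cities.qty
BOS | B | 10
After GROUP BY (1 rows):
cities.city | max_qty
BOS | 10

== RESULT ==
cities.city | max_qty
BOS | 10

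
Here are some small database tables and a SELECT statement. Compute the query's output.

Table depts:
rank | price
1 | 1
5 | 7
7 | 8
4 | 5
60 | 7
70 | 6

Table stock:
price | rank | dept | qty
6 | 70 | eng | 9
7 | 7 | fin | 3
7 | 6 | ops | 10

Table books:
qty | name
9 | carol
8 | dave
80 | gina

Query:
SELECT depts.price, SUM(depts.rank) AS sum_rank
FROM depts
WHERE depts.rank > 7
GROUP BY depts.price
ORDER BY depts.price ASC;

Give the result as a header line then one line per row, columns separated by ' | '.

After WHERE (2 rows):
depts.rank | depts.price
60 | 7
70 | 6
After GROUP BY (2 rows):
depts.price | sum_rank
7 | 60
6 | 70
After ORDER BY (2 rows):
depts.price | sum_rank
6 | 70
7 | 60

== RESULT ==
depts.price | sum_rank
6 | 70
7 | 60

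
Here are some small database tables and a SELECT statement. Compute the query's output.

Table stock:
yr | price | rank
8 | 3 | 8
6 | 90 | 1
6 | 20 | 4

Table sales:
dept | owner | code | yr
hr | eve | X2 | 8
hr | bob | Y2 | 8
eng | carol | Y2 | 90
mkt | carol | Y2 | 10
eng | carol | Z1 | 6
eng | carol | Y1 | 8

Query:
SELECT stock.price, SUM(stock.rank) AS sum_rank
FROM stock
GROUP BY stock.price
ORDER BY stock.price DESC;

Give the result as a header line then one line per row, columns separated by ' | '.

== RESULT ==
stock.price | sum_rank
90 | 1
20 | 4
3 | 8

Derivation:
After GROUP BY (3 rows):
stock.price | sum_rank
3 | 8
90 | 1
20 | 4
After ORDER BY (3 rows):
stock.price | sum_rank
90 | 1
20 | 4
3 | 8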